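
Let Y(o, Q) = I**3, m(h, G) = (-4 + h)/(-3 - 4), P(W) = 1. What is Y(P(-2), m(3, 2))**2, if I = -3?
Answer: 729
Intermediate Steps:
m(h, G) = 4/7 - h/7 (m(h, G) = (-4 + h)/(-7) = (-4 + h)*(-1/7) = 4/7 - h/7)
Y(o, Q) = -27 (Y(o, Q) = (-3)**3 = -27)
Y(P(-2), m(3, 2))**2 = (-27)**2 = 729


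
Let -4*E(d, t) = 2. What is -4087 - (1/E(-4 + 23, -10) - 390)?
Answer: -3695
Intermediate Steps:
E(d, t) = -½ (E(d, t) = -¼*2 = -½)
-4087 - (1/E(-4 + 23, -10) - 390) = -4087 - (1/(-½) - 390) = -4087 - (-2 - 390) = -4087 - 1*(-392) = -4087 + 392 = -3695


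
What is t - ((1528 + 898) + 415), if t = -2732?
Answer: -5573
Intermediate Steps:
t - ((1528 + 898) + 415) = -2732 - ((1528 + 898) + 415) = -2732 - (2426 + 415) = -2732 - 1*2841 = -2732 - 2841 = -5573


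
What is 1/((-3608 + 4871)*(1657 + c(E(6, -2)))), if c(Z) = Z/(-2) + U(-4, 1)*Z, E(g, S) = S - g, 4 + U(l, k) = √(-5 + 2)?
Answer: 1693/3620314983 + 8*I*√3/3620314983 ≈ 4.6764e-7 + 3.8274e-9*I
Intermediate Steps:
U(l, k) = -4 + I*√3 (U(l, k) = -4 + √(-5 + 2) = -4 + √(-3) = -4 + I*√3)
c(Z) = -Z/2 + Z*(-4 + I*√3) (c(Z) = Z/(-2) + (-4 + I*√3)*Z = Z*(-½) + Z*(-4 + I*√3) = -Z/2 + Z*(-4 + I*√3))
1/((-3608 + 4871)*(1657 + c(E(6, -2)))) = 1/((-3608 + 4871)*(1657 + (-2 - 1*6)*(-9 + 2*I*√3)/2)) = 1/(1263*(1657 + (-2 - 6)*(-9 + 2*I*√3)/2)) = 1/(1263*(1657 + (½)*(-8)*(-9 + 2*I*√3))) = 1/(1263*(1657 + (36 - 8*I*√3))) = 1/(1263*(1693 - 8*I*√3)) = 1/(2138259 - 10104*I*√3)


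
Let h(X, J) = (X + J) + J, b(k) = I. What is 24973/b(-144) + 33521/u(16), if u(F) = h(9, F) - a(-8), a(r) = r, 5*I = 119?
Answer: 84936/49 ≈ 1733.4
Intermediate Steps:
I = 119/5 (I = (1/5)*119 = 119/5 ≈ 23.800)
b(k) = 119/5
h(X, J) = X + 2*J (h(X, J) = (J + X) + J = X + 2*J)
u(F) = 17 + 2*F (u(F) = (9 + 2*F) - 1*(-8) = (9 + 2*F) + 8 = 17 + 2*F)
24973/b(-144) + 33521/u(16) = 24973/(119/5) + 33521/(17 + 2*16) = 24973*(5/119) + 33521/(17 + 32) = 7345/7 + 33521/49 = 84936/49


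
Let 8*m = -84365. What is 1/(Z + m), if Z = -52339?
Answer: -8/503077 ≈ -1.5902e-5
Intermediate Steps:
m = -84365/8 (m = (⅛)*(-84365) = -84365/8 ≈ -10546.)
1/(Z + m) = 1/(-52339 - 84365/8) = 1/(-503077/8) = -8/503077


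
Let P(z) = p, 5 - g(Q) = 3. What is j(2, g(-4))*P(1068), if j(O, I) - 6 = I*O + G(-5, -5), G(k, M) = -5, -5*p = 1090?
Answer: -1090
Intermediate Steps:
p = -218 (p = -⅕*1090 = -218)
g(Q) = 2 (g(Q) = 5 - 1*3 = 5 - 3 = 2)
j(O, I) = 1 + I*O (j(O, I) = 6 + (I*O - 5) = 6 + (-5 + I*O) = 1 + I*O)
P(z) = -218
j(2, g(-4))*P(1068) = (1 + 2*2)*(-218) = (1 + 4)*(-218) = 5*(-218) = -1090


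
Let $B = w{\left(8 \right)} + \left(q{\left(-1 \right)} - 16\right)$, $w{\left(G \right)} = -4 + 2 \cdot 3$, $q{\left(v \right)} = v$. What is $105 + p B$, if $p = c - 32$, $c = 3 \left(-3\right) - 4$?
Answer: $780$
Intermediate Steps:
$c = -13$ ($c = -9 - 4 = -13$)
$w{\left(G \right)} = 2$ ($w{\left(G \right)} = -4 + 6 = 2$)
$B = -15$ ($B = 2 - 17 = -15$)
$p = -45$ ($p = -13 - 32 = -45$)
$105 + p B = 105 - -675 = 105 + 675 = 780$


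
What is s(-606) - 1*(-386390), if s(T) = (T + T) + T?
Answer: 384572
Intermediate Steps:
s(T) = 3*T (s(T) = 2*T + T = 3*T)
s(-606) - 1*(-386390) = 3*(-606) - 1*(-386390) = -1818 + 386390 = 384572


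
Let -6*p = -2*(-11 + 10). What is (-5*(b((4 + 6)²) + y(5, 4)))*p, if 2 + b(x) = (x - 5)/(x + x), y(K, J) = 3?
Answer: 59/24 ≈ 2.4583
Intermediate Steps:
b(x) = -2 + (-5 + x)/(2*x) (b(x) = -2 + (x - 5)/(x + x) = -2 + (-5 + x)/((2*x)) = -2 + (-5 + x)*(1/(2*x)) = -2 + (-5 + x)/(2*x))
p = -⅓ (p = -(-1)*(-11 + 10)/3 = -(-1)*(-1)/3 = -⅙*2 = -⅓ ≈ -0.33333)
(-5*(b((4 + 6)²) + y(5, 4)))*p = -5*((-5 - 3*(4 + 6)²)/(2*((4 + 6)²)) + 3)*(-⅓) = -5*((-5 - 3*10²)/(2*(10²)) + 3)*(-⅓) = -5*((½)*(-5 - 3*100)/100 + 3)*(-⅓) = -5*((½)*(1/100)*(-5 - 300) + 3)*(-⅓) = -5*((½)*(1/100)*(-305) + 3)*(-⅓) = -5*(-61/40 + 3)*(-⅓) = -5*59/40*(-⅓) = -59/8*(-⅓) = 59/24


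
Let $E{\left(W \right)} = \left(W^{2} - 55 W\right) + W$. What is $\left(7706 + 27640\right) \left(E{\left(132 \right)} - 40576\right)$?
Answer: $-1070276880$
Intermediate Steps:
$E{\left(W \right)} = W^{2} - 54 W$
$\left(7706 + 27640\right) \left(E{\left(132 \right)} - 40576\right) = \left(7706 + 27640\right) \left(132 \left(-54 + 132\right) - 40576\right) = 35346 \left(132 \cdot 78 - 40576\right) = 35346 \left(10296 - 40576\right) = 35346 \left(-30280\right) = -1070276880$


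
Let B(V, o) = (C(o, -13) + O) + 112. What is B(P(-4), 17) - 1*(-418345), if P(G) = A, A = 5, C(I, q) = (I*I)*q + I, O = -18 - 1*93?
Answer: 414606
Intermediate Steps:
O = -111 (O = -18 - 93 = -111)
C(I, q) = I + q*I² (C(I, q) = I²*q + I = q*I² + I = I + q*I²)
P(G) = 5
B(V, o) = 1 + o*(1 - 13*o) (B(V, o) = (o*(1 + o*(-13)) - 111) + 112 = (o*(1 - 13*o) - 111) + 112 = (-111 + o*(1 - 13*o)) + 112 = 1 + o*(1 - 13*o))
B(P(-4), 17) - 1*(-418345) = (1 + 17*(1 - 13*17)) - 1*(-418345) = (1 + 17*(1 - 221)) + 418345 = (1 + 17*(-220)) + 418345 = (1 - 3740) + 418345 = -3739 + 418345 = 414606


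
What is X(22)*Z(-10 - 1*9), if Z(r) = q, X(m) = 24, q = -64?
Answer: -1536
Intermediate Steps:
Z(r) = -64
X(22)*Z(-10 - 1*9) = 24*(-64) = -1536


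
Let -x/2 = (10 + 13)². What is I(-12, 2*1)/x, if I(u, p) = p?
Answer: -1/529 ≈ -0.0018904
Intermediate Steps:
x = -1058 (x = -2*(10 + 13)² = -2*23² = -2*529 = -1058)
I(-12, 2*1)/x = (2*1)/(-1058) = 2*(-1/1058) = -1/529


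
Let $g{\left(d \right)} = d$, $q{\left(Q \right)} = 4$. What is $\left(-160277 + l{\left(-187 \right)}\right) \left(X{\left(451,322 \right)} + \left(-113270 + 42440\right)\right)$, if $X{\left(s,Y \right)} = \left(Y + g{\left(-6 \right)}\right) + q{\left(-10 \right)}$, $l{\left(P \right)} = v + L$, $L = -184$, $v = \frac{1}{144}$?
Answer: $\frac{814615532665}{72} \approx 1.1314 \cdot 10^{10}$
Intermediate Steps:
$v = \frac{1}{144} \approx 0.0069444$
$l{\left(P \right)} = - \frac{26495}{144}$ ($l{\left(P \right)} = \frac{1}{144} - 184 = - \frac{26495}{144}$)
$X{\left(s,Y \right)} = -2 + Y$ ($X{\left(s,Y \right)} = \left(Y - 6\right) + 4 = \left(-6 + Y\right) + 4 = -2 + Y$)
$\left(-160277 + l{\left(-187 \right)}\right) \left(X{\left(451,322 \right)} + \left(-113270 + 42440\right)\right) = \left(-160277 - \frac{26495}{144}\right) \left(\left(-2 + 322\right) + \left(-113270 + 42440\right)\right) = - \frac{23106383 \left(320 - 70830\right)}{144} = \left(- \frac{23106383}{144}\right) \left(-70510\right) = \frac{814615532665}{72}$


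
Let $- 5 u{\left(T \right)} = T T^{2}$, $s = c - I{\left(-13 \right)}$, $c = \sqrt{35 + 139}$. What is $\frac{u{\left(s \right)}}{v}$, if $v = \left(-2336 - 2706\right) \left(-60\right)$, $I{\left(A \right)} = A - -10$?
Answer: $- \frac{\left(3 + \sqrt{174}\right)^{3}}{1512600} \approx -0.002806$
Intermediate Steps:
$c = \sqrt{174} \approx 13.191$
$I{\left(A \right)} = 10 + A$ ($I{\left(A \right)} = A + 10 = 10 + A$)
$s = 3 + \sqrt{174}$ ($s = \sqrt{174} - \left(10 - 13\right) = \sqrt{174} - -3 = \sqrt{174} + 3 = 3 + \sqrt{174} \approx 16.191$)
$u{\left(T \right)} = - \frac{T^{3}}{5}$ ($u{\left(T \right)} = - \frac{T T^{2}}{5} = - \frac{T^{3}}{5}$)
$v = 302520$ ($v = \left(-2336 - 2706\right) \left(-60\right) = \left(-5042\right) \left(-60\right) = 302520$)
$\frac{u{\left(s \right)}}{v} = \frac{\left(- \frac{1}{5}\right) \left(3 + \sqrt{174}\right)^{3}}{302520} = - \frac{\left(3 + \sqrt{174}\right)^{3}}{5} \cdot \frac{1}{302520} = - \frac{\left(3 + \sqrt{174}\right)^{3}}{1512600}$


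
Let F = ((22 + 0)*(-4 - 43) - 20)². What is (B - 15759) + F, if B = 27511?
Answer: 1122668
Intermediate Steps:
F = 1110916 (F = (22*(-47) - 20)² = (-1034 - 20)² = (-1054)² = 1110916)
(B - 15759) + F = (27511 - 15759) + 1110916 = 11752 + 1110916 = 1122668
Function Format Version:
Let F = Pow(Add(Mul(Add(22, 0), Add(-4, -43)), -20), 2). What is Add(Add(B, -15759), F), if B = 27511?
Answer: 1122668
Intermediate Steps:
F = 1110916 (F = Pow(Add(Mul(22, -47), -20), 2) = Pow(Add(-1034, -20), 2) = Pow(-1054, 2) = 1110916)
Add(Add(B, -15759), F) = Add(Add(27511, -15759), 1110916) = Add(11752, 1110916) = 1122668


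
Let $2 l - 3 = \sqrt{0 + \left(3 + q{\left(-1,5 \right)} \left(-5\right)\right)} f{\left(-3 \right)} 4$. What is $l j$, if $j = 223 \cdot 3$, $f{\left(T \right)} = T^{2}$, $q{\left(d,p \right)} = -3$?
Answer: $\frac{2007}{2} + 36126 \sqrt{2} \approx 52093.0$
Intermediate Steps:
$l = \frac{3}{2} + 54 \sqrt{2}$ ($l = \frac{3}{2} + \frac{\sqrt{0 + \left(3 - -15\right)} \left(-3\right)^{2} \cdot 4}{2} = \frac{3}{2} + \frac{\sqrt{0 + \left(3 + 15\right)} 9 \cdot 4}{2} = \frac{3}{2} + \frac{\sqrt{0 + 18} \cdot 9 \cdot 4}{2} = \frac{3}{2} + \frac{\sqrt{18} \cdot 9 \cdot 4}{2} = \frac{3}{2} + \frac{3 \sqrt{2} \cdot 9 \cdot 4}{2} = \frac{3}{2} + \frac{27 \sqrt{2} \cdot 4}{2} = \frac{3}{2} + \frac{108 \sqrt{2}}{2} = \frac{3}{2} + 54 \sqrt{2} \approx 77.868$)
$j = 669$
$l j = \left(\frac{3}{2} + 54 \sqrt{2}\right) 669 = \frac{2007}{2} + 36126 \sqrt{2}$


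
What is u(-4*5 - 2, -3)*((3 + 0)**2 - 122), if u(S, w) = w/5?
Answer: 339/5 ≈ 67.800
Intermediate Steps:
u(S, w) = w/5 (u(S, w) = w*(1/5) = w/5)
u(-4*5 - 2, -3)*((3 + 0)**2 - 122) = ((1/5)*(-3))*((3 + 0)**2 - 122) = -3*(3**2 - 122)/5 = -3*(9 - 122)/5 = -3/5*(-113) = 339/5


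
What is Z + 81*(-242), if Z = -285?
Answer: -19887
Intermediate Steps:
Z + 81*(-242) = -285 + 81*(-242) = -285 - 19602 = -19887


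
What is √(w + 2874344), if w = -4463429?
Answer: 3*I*√176565 ≈ 1260.6*I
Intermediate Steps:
√(w + 2874344) = √(-4463429 + 2874344) = √(-1589085) = 3*I*√176565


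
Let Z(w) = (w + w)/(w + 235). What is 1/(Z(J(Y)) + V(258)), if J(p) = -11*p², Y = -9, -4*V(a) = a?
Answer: -328/20265 ≈ -0.016186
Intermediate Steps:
V(a) = -a/4
Z(w) = 2*w/(235 + w) (Z(w) = (2*w)/(235 + w) = 2*w/(235 + w))
1/(Z(J(Y)) + V(258)) = 1/(2*(-11*(-9)²)/(235 - 11*(-9)²) - ¼*258) = 1/(2*(-11*81)/(235 - 11*81) - 129/2) = 1/(2*(-891)/(235 - 891) - 129/2) = 1/(2*(-891)/(-656) - 129/2) = 1/(2*(-891)*(-1/656) - 129/2) = 1/(891/328 - 129/2) = 1/(-20265/328) = -328/20265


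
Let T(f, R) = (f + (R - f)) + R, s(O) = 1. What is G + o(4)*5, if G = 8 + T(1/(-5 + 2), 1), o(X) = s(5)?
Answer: 15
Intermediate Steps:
T(f, R) = 2*R (T(f, R) = R + R = 2*R)
o(X) = 1
G = 10 (G = 8 + 2*1 = 8 + 2 = 10)
G + o(4)*5 = 10 + 1*5 = 10 + 5 = 15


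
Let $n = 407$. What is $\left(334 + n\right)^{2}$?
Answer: $549081$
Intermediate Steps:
$\left(334 + n\right)^{2} = \left(334 + 407\right)^{2} = 741^{2} = 549081$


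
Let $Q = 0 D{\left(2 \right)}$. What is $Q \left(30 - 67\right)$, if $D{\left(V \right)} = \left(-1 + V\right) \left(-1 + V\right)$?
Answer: $0$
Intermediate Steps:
$D{\left(V \right)} = \left(-1 + V\right)^{2}$
$Q = 0$ ($Q = 0 \left(-1 + 2\right)^{2} = 0 \cdot 1^{2} = 0 \cdot 1 = 0$)
$Q \left(30 - 67\right) = 0 \left(30 - 67\right) = 0 \left(-37\right) = 0$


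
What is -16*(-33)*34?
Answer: 17952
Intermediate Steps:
-16*(-33)*34 = 528*34 = 17952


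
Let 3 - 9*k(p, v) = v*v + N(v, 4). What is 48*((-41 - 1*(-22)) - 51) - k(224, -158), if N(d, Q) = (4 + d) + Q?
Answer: -5429/9 ≈ -603.22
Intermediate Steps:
N(d, Q) = 4 + Q + d
k(p, v) = -5/9 - v/9 - v**2/9 (k(p, v) = 1/3 - (v*v + (4 + 4 + v))/9 = 1/3 - (v**2 + (8 + v))/9 = 1/3 - (8 + v + v**2)/9 = 1/3 + (-8/9 - v/9 - v**2/9) = -5/9 - v/9 - v**2/9)
48*((-41 - 1*(-22)) - 51) - k(224, -158) = 48*((-41 - 1*(-22)) - 51) - (-5/9 - 1/9*(-158) - 1/9*(-158)**2) = 48*((-41 + 22) - 51) - (-5/9 + 158/9 - 1/9*24964) = 48*(-19 - 51) - (-5/9 + 158/9 - 24964/9) = 48*(-70) - 1*(-24811/9) = -3360 + 24811/9 = -5429/9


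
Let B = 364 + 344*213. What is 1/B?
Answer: 1/73636 ≈ 1.3580e-5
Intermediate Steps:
B = 73636 (B = 364 + 73272 = 73636)
1/B = 1/73636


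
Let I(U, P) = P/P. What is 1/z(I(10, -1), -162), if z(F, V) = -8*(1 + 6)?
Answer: -1/56 ≈ -0.017857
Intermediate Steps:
I(U, P) = 1
z(F, V) = -56 (z(F, V) = -8*7 = -56)
1/z(I(10, -1), -162) = 1/(-56) = -1/56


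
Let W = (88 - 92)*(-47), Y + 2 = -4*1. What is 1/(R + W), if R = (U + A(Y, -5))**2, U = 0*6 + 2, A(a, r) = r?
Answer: 1/197 ≈ 0.0050761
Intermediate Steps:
Y = -6 (Y = -2 - 4*1 = -2 - 4 = -6)
U = 2 (U = 0 + 2 = 2)
W = 188 (W = -4*(-47) = 188)
R = 9 (R = (2 - 5)**2 = (-3)**2 = 9)
1/(R + W) = 1/(9 + 188) = 1/197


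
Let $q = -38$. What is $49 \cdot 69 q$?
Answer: $-128478$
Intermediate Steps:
$49 \cdot 69 q = 49 \cdot 69 \left(-38\right) = 3381 \left(-38\right) = -128478$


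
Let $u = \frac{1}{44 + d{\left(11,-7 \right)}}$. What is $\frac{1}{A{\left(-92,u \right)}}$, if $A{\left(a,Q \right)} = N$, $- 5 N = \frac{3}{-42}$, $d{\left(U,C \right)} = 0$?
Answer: $70$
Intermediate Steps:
$N = \frac{1}{70}$ ($N = - \frac{3 \frac{1}{-42}}{5} = - \frac{3 \left(- \frac{1}{42}\right)}{5} = \left(- \frac{1}{5}\right) \left(- \frac{1}{14}\right) = \frac{1}{70} \approx 0.014286$)
$u = \frac{1}{44}$ ($u = \frac{1}{44 + 0} = \frac{1}{44} \approx 0.022727$)
$A{\left(a,Q \right)} = \frac{1}{70}$
$\frac{1}{A{\left(-92,u \right)}} = \frac{1}{\frac{1}{70}} = 70$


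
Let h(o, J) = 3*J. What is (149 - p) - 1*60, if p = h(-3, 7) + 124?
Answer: -56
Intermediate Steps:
p = 145 (p = 3*7 + 124 = 21 + 124 = 145)
(149 - p) - 1*60 = (149 - 1*145) - 1*60 = (149 - 145) - 60 = 4 - 60 = -56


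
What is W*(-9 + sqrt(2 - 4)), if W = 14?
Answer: -126 + 14*I*sqrt(2) ≈ -126.0 + 19.799*I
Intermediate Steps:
W*(-9 + sqrt(2 - 4)) = 14*(-9 + sqrt(2 - 4)) = 14*(-9 + sqrt(-2)) = 14*(-9 + I*sqrt(2)) = -126 + 14*I*sqrt(2)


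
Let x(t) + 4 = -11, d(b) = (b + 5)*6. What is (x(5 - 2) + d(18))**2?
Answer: 15129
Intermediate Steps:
d(b) = 30 + 6*b (d(b) = (5 + b)*6 = 30 + 6*b)
x(t) = -15 (x(t) = -4 - 11 = -15)
(x(5 - 2) + d(18))**2 = (-15 + (30 + 6*18))**2 = (-15 + (30 + 108))**2 = (-15 + 138)**2 = 123**2 = 15129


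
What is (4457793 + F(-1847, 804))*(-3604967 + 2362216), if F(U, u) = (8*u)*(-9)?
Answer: -5467986338655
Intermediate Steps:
F(U, u) = -72*u
(4457793 + F(-1847, 804))*(-3604967 + 2362216) = (4457793 - 72*804)*(-3604967 + 2362216) = (4457793 - 57888)*(-1242751) = 4399905*(-1242751) = -5467986338655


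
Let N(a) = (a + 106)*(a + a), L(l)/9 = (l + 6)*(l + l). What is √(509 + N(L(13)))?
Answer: √40476893 ≈ 6362.1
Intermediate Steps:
L(l) = 18*l*(6 + l) (L(l) = 9*((l + 6)*(l + l)) = 9*((6 + l)*(2*l)) = 9*(2*l*(6 + l)) = 18*l*(6 + l))
N(a) = 2*a*(106 + a) (N(a) = (106 + a)*(2*a) = 2*a*(106 + a))
√(509 + N(L(13))) = √(509 + 2*(18*13*(6 + 13))*(106 + 18*13*(6 + 13))) = √(509 + 2*(18*13*19)*(106 + 18*13*19)) = √(509 + 2*4446*(106 + 4446)) = √(509 + 2*4446*4552) = √(509 + 40476384) = √40476893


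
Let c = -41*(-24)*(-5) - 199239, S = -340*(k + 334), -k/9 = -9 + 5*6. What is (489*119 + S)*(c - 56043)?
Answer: -2313455982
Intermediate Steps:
k = -189 (k = -9*(-9 + 5*6) = -9*(-9 + 30) = -9*21 = -189)
S = -49300 (S = -340*(-189 + 334) = -340*145 = -49300)
c = -204159 (c = 984*(-5) - 199239 = -4920 - 199239 = -204159)
(489*119 + S)*(c - 56043) = (489*119 - 49300)*(-204159 - 56043) = (58191 - 49300)*(-260202) = 8891*(-260202) = -2313455982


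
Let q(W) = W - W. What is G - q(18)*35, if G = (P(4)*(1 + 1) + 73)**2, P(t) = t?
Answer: 6561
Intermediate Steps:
q(W) = 0
G = 6561 (G = (4*(1 + 1) + 73)**2 = (4*2 + 73)**2 = (8 + 73)**2 = 81**2 = 6561)
G - q(18)*35 = 6561 - 0*35 = 6561 - 1*0 = 6561 + 0 = 6561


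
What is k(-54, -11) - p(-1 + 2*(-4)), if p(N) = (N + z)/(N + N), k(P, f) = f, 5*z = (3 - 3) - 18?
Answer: -117/10 ≈ -11.700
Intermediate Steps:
z = -18/5 (z = ((3 - 3) - 18)/5 = (0 - 18)/5 = (1/5)*(-18) = -18/5 ≈ -3.6000)
p(N) = (-18/5 + N)/(2*N) (p(N) = (N - 18/5)/(N + N) = (-18/5 + N)/((2*N)) = (-18/5 + N)*(1/(2*N)) = (-18/5 + N)/(2*N))
k(-54, -11) - p(-1 + 2*(-4)) = -11 - (-18 + 5*(-1 + 2*(-4)))/(10*(-1 + 2*(-4))) = -11 - (-18 + 5*(-1 - 8))/(10*(-1 - 8)) = -11 - (-18 + 5*(-9))/(10*(-9)) = -11 - (-1)*(-18 - 45)/(10*9) = -11 - (-1)*(-63)/(10*9) = -11 - 1*7/10 = -11 - 7/10 = -117/10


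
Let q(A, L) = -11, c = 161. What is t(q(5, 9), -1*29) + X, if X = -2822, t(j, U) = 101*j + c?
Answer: -3772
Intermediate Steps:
t(j, U) = 161 + 101*j (t(j, U) = 101*j + 161 = 161 + 101*j)
t(q(5, 9), -1*29) + X = (161 + 101*(-11)) - 2822 = (161 - 1111) - 2822 = -950 - 2822 = -3772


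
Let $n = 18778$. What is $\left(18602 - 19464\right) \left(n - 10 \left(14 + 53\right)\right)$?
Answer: $-15609096$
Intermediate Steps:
$\left(18602 - 19464\right) \left(n - 10 \left(14 + 53\right)\right) = \left(18602 - 19464\right) \left(18778 - 10 \left(14 + 53\right)\right) = - 862 \left(18778 - 670\right) = \left(-862\right) 18108 = -15609096$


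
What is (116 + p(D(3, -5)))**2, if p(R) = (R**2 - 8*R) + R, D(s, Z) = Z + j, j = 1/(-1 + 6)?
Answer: 18627856/625 ≈ 29805.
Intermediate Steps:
j = 1/5 ≈ 0.20000
D(s, Z) = 1/5 + Z (D(s, Z) = Z + 1/5 = 1/5 + Z)
p(R) = R**2 - 7*R
(116 + p(D(3, -5)))**2 = (116 + (1/5 - 5)*(-7 + (1/5 - 5)))**2 = (116 - 24*(-7 - 24/5)/5)**2 = (116 - 24/5*(-59/5))**2 = (116 + 1416/25)**2 = (4316/25)**2 = 18627856/625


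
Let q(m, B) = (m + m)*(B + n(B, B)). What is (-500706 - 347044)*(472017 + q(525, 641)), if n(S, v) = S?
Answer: -1541308686750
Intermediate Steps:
q(m, B) = 4*B*m (q(m, B) = (m + m)*(B + B) = (2*m)*(2*B) = 4*B*m)
(-500706 - 347044)*(472017 + q(525, 641)) = (-500706 - 347044)*(472017 + 4*641*525) = -847750*(472017 + 1346100) = -847750*1818117 = -1541308686750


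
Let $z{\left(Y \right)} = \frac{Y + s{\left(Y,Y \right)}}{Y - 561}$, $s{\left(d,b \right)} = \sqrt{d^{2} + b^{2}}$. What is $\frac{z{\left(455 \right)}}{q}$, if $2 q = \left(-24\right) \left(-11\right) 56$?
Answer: $- \frac{65}{111936} - \frac{65 \sqrt{2}}{111936} \approx -0.0014019$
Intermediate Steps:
$q = 7392$ ($q = \frac{\left(-24\right) \left(-11\right) 56}{2} = \frac{264 \cdot 56}{2} = \frac{1}{2} \cdot 14784 = 7392$)
$s{\left(d,b \right)} = \sqrt{b^{2} + d^{2}}$
$z{\left(Y \right)} = \frac{Y + \sqrt{2} \sqrt{Y^{2}}}{-561 + Y}$ ($z{\left(Y \right)} = \frac{Y + \sqrt{Y^{2} + Y^{2}}}{Y - 561} = \frac{Y + \sqrt{2 Y^{2}}}{-561 + Y} = \frac{Y + \sqrt{2} \sqrt{Y^{2}}}{-561 + Y}$)
$\frac{z{\left(455 \right)}}{q} = \frac{\frac{1}{-561 + 455} \left(455 + \sqrt{2} \sqrt{455^{2}}\right)}{7392} = \frac{455 + \sqrt{2} \sqrt{207025}}{-106} \cdot \frac{1}{7392} = - \frac{455 + \sqrt{2} \cdot 455}{106} \cdot \frac{1}{7392} = - \frac{455 + 455 \sqrt{2}}{106} \cdot \frac{1}{7392} = \left(- \frac{455}{106} - \frac{455 \sqrt{2}}{106}\right) \frac{1}{7392} = - \frac{65}{111936} - \frac{65 \sqrt{2}}{111936}$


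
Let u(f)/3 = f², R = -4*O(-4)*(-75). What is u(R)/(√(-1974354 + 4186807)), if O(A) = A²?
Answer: 69120000*√2212453/2212453 ≈ 46469.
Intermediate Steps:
R = 4800 (R = -4*(-4)²*(-75) = -4*16*(-75) = -64*(-75) = 4800)
u(f) = 3*f²
u(R)/(√(-1974354 + 4186807)) = (3*4800²)/(√(-1974354 + 4186807)) = (3*23040000)/(√2212453) = 69120000*(√2212453/2212453) = 69120000*√2212453/2212453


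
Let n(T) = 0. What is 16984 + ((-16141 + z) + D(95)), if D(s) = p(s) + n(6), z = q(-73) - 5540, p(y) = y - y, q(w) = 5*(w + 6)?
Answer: -5032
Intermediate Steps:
q(w) = 30 + 5*w (q(w) = 5*(6 + w) = 30 + 5*w)
p(y) = 0
z = -5875 (z = (30 + 5*(-73)) - 5540 = (30 - 365) - 5540 = -335 - 5540 = -5875)
D(s) = 0 (D(s) = 0 + 0 = 0)
16984 + ((-16141 + z) + D(95)) = 16984 + ((-16141 - 5875) + 0) = 16984 + (-22016 + 0) = 16984 - 22016 = -5032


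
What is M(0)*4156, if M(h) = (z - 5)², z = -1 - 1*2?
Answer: 265984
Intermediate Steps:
z = -3 (z = -1 - 2 = -3)
M(h) = 64 (M(h) = (-3 - 5)² = (-8)² = 64)
M(0)*4156 = 64*4156 = 265984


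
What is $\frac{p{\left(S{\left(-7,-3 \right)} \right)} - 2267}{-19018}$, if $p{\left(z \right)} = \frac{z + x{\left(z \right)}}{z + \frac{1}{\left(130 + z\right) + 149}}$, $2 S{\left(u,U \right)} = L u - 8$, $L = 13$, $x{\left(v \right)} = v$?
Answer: $\frac{2781481}{23354618} \approx 0.1191$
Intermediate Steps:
$S{\left(u,U \right)} = -4 + \frac{13 u}{2}$ ($S{\left(u,U \right)} = \frac{13 u - 8}{2} = \frac{-8 + 13 u}{2} = -4 + \frac{13 u}{2}$)
$p{\left(z \right)} = \frac{2 z}{z + \frac{1}{279 + z}}$ ($p{\left(z \right)} = \frac{z + z}{z + \frac{1}{\left(130 + z\right) + 149}} = \frac{2 z}{z + \frac{1}{279 + z}}$)
$\frac{p{\left(S{\left(-7,-3 \right)} \right)} - 2267}{-19018} = \frac{\frac{2 \left(-4 + \frac{13}{2} \left(-7\right)\right) \left(279 + \left(-4 + \frac{13}{2} \left(-7\right)\right)\right)}{1 + \left(-4 + \frac{13}{2} \left(-7\right)\right)^{2} + 279 \left(-4 + \frac{13}{2} \left(-7\right)\right)} - 2267}{-19018} = \left(\frac{2 \left(-4 - \frac{91}{2}\right) \left(279 - \frac{99}{2}\right)}{1 + \left(-4 - \frac{91}{2}\right)^{2} + 279 \left(-4 - \frac{91}{2}\right)} - 2267\right) \left(- \frac{1}{19018}\right) = \left(2 \left(- \frac{99}{2}\right) \frac{1}{1 + \left(- \frac{99}{2}\right)^{2} + 279 \left(- \frac{99}{2}\right)} \left(279 - \frac{99}{2}\right) - 2267\right) \left(- \frac{1}{19018}\right) = \left(2 \left(- \frac{99}{2}\right) \frac{1}{1 + \frac{9801}{4} - \frac{27621}{2}} \cdot \frac{459}{2} - 2267\right) \left(- \frac{1}{19018}\right) = \left(2 \left(- \frac{99}{2}\right) \frac{1}{- \frac{45437}{4}} \cdot \frac{459}{2} - 2267\right) \left(- \frac{1}{19018}\right) = \left(2 \left(- \frac{99}{2}\right) \left(- \frac{4}{45437}\right) \frac{459}{2} - 2267\right) \left(- \frac{1}{19018}\right) = \left(\frac{90882}{45437} - 2267\right) \left(- \frac{1}{19018}\right) = \left(- \frac{102914797}{45437}\right) \left(- \frac{1}{19018}\right) = \frac{2781481}{23354618}$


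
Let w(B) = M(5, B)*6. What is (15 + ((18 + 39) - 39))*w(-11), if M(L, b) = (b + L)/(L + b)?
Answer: 198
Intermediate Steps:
M(L, b) = 1 (M(L, b) = (L + b)/(L + b) = 1)
w(B) = 6 (w(B) = 1*6 = 6)
(15 + ((18 + 39) - 39))*w(-11) = (15 + ((18 + 39) - 39))*6 = (15 + (57 - 39))*6 = (15 + 18)*6 = 33*6 = 198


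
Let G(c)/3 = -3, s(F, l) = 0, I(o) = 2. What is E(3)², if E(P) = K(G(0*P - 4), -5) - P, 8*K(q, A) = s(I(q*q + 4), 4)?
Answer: 9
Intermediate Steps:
G(c) = -9 (G(c) = 3*(-3) = -9)
K(q, A) = 0 (K(q, A) = (⅛)*0 = 0)
E(P) = -P (E(P) = 0 - P = -P)
E(3)² = (-1*3)² = (-3)² = 9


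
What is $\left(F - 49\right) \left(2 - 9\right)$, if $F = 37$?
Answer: $84$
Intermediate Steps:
$\left(F - 49\right) \left(2 - 9\right) = \left(37 - 49\right) \left(2 - 9\right) = - 12 \left(2 - 9\right) = \left(-12\right) \left(-7\right) = 84$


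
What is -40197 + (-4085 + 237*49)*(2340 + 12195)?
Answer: 109379283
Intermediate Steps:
-40197 + (-4085 + 237*49)*(2340 + 12195) = -40197 + (-4085 + 11613)*14535 = -40197 + 7528*14535 = -40197 + 109419480 = 109379283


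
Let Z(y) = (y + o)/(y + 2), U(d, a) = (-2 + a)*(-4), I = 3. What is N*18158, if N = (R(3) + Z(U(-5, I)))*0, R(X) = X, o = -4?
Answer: 0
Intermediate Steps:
U(d, a) = 8 - 4*a
Z(y) = (-4 + y)/(2 + y) (Z(y) = (y - 4)/(y + 2) = (-4 + y)/(2 + y))
N = 0 (N = (3 + (-4 + (8 - 4*3))/(2 + (8 - 4*3)))*0 = (3 + (-4 + (8 - 12))/(2 + (8 - 12)))*0 = (3 + (-4 - 4)/(2 - 4))*0 = (3 - 8/(-2))*0 = (3 - 1/2*(-8))*0 = (3 + 4)*0 = 7*0 = 0)
N*18158 = 0*18158 = 0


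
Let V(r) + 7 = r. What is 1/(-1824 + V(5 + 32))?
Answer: -1/1794 ≈ -0.00055741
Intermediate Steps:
V(r) = -7 + r
1/(-1824 + V(5 + 32)) = 1/(-1824 + (-7 + (5 + 32))) = 1/(-1824 + (-7 + 37)) = 1/(-1824 + 30) = 1/(-1794) = -1/1794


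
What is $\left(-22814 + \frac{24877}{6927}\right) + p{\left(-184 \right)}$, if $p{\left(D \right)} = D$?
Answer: $- \frac{159282269}{6927} \approx -22994.0$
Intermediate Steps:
$\left(-22814 + \frac{24877}{6927}\right) + p{\left(-184 \right)} = \left(-22814 + \frac{24877}{6927}\right) - 184 = - \frac{158007701}{6927} - 184 = - \frac{159282269}{6927}$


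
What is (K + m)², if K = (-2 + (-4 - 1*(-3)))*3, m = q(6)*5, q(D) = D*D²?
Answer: 1147041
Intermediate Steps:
q(D) = D³
m = 1080 (m = 6³*5 = 216*5 = 1080)
K = -9 (K = (-2 + (-4 + 3))*3 = (-2 - 1)*3 = -3*3 = -9)
(K + m)² = (-9 + 1080)² = 1071² = 1147041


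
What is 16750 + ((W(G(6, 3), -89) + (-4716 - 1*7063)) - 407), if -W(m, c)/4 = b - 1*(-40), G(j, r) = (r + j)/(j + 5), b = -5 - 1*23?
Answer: 4516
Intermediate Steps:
b = -28 (b = -5 - 23 = -28)
G(j, r) = (j + r)/(5 + j)
W(m, c) = -48 (W(m, c) = -4*(-28 - 1*(-40)) = -4*(-28 + 40) = -4*12 = -48)
16750 + ((W(G(6, 3), -89) + (-4716 - 1*7063)) - 407) = 16750 + ((-48 + (-4716 - 1*7063)) - 407) = 16750 + ((-48 + (-4716 - 7063)) - 407) = 16750 + ((-48 - 11779) - 407) = 16750 + (-11827 - 407) = 16750 - 12234 = 4516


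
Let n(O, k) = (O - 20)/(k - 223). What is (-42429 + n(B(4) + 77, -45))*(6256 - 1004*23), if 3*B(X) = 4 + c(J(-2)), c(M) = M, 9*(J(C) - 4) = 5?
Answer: 430746057580/603 ≈ 7.1434e+8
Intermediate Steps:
J(C) = 41/9 (J(C) = 4 + (⅑)*5 = 4 + 5/9 = 41/9)
B(X) = 77/27 (B(X) = (4 + 41/9)/3 = (⅓)*(77/9) = 77/27)
n(O, k) = (-20 + O)/(-223 + k)
(-42429 + n(B(4) + 77, -45))*(6256 - 1004*23) = (-42429 + (-20 + (77/27 + 77))/(-223 - 45))*(6256 - 1004*23) = (-42429 + (-20 + 2156/27)/(-268))*(6256 - 23092) = (-42429 - 1/268*1616/27)*(-16836) = (-42429 - 404/1809)*(-16836) = -76754465/1809*(-16836) = 430746057580/603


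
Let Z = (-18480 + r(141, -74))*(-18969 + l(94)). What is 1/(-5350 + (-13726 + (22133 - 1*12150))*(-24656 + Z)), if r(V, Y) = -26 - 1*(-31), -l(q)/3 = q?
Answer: -1/1331151426117 ≈ -7.5123e-13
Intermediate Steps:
l(q) = -3*q
r(V, Y) = 5 (r(V, Y) = -26 + 31 = 5)
Z = 355662225 (Z = (-18480 + 5)*(-18969 - 3*94) = -18475*(-18969 - 282) = -18475*(-19251) = 355662225)
1/(-5350 + (-13726 + (22133 - 1*12150))*(-24656 + Z)) = 1/(-5350 + (-13726 + (22133 - 1*12150))*(-24656 + 355662225)) = 1/(-5350 + (-13726 + (22133 - 12150))*355637569) = 1/(-5350 + (-13726 + 9983)*355637569) = 1/(-5350 - 3743*355637569) = 1/(-5350 - 1331151420767) = 1/(-1331151426117) = -1/1331151426117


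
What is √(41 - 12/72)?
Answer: 7*√30/6 ≈ 6.3901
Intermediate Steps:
√(41 - 12/72) = √(41 - 12*1/72) = √(41 - ⅙) = √(245/6) = 7*√30/6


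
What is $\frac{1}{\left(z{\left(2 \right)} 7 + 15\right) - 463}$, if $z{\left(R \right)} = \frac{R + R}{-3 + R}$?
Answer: $- \frac{1}{476} \approx -0.0021008$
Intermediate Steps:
$z{\left(R \right)} = \frac{2 R}{-3 + R}$
$\frac{1}{\left(z{\left(2 \right)} 7 + 15\right) - 463} = \frac{1}{\left(2 \cdot 2 \frac{1}{-3 + 2} \cdot 7 + 15\right) - 463} = \frac{1}{\left(2 \cdot 2 \frac{1}{-1} \cdot 7 + 15\right) - 463} = \frac{1}{\left(2 \cdot 2 \left(-1\right) 7 + 15\right) - 463} = \frac{1}{\left(\left(-4\right) 7 + 15\right) - 463} = \frac{1}{\left(-28 + 15\right) - 463} = \frac{1}{-13 - 463} = \frac{1}{-476} = - \frac{1}{476}$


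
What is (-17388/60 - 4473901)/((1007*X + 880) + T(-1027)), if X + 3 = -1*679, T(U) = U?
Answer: 22370954/3434605 ≈ 6.5134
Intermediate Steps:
X = -682 (X = -3 - 1*679 = -3 - 679 = -682)
(-17388/60 - 4473901)/((1007*X + 880) + T(-1027)) = (-17388/60 - 4473901)/((1007*(-682) + 880) - 1027) = ((1/60)*(-17388) - 4473901)/((-686774 + 880) - 1027) = (-1449/5 - 4473901)/(-685894 - 1027) = -22370954/5/(-686921) = -22370954/5*(-1/686921) = 22370954/3434605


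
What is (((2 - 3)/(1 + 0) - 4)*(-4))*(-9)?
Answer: -180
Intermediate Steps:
(((2 - 3)/(1 + 0) - 4)*(-4))*(-9) = ((-1/1 - 4)*(-4))*(-9) = ((-1*1 - 4)*(-4))*(-9) = ((-1 - 4)*(-4))*(-9) = -5*(-4)*(-9) = 20*(-9) = -180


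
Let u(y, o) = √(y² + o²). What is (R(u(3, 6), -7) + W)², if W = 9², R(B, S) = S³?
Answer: 68644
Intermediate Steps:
u(y, o) = √(o² + y²)
W = 81
(R(u(3, 6), -7) + W)² = ((-7)³ + 81)² = (-343 + 81)² = (-262)² = 68644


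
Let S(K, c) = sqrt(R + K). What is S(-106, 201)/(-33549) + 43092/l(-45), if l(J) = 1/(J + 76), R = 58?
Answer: 1335852 - 4*I*sqrt(3)/33549 ≈ 1.3359e+6 - 0.00020651*I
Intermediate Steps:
l(J) = 1/(76 + J)
S(K, c) = sqrt(58 + K)
S(-106, 201)/(-33549) + 43092/l(-45) = sqrt(58 - 106)/(-33549) + 43092/(1/(76 - 45)) = sqrt(-48)*(-1/33549) + 43092/(1/31) = (4*I*sqrt(3))*(-1/33549) + 43092/(1/31) = -4*I*sqrt(3)/33549 + 43092*31 = -4*I*sqrt(3)/33549 + 1335852 = 1335852 - 4*I*sqrt(3)/33549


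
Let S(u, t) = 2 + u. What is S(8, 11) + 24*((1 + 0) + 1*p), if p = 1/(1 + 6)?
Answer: 262/7 ≈ 37.429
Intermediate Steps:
p = ⅐ (p = 1/7 = ⅐ ≈ 0.14286)
S(8, 11) + 24*((1 + 0) + 1*p) = (2 + 8) + 24*((1 + 0) + 1*(⅐)) = 10 + 24*(1 + ⅐) = 10 + 24*(8/7) = 10 + 192/7 = 262/7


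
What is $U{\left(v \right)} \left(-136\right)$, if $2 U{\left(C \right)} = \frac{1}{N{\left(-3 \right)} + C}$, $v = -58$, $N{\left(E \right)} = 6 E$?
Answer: $\frac{17}{19} \approx 0.89474$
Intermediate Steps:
$U{\left(C \right)} = \frac{1}{2 \left(-18 + C\right)}$ ($U{\left(C \right)} = \frac{1}{2 \left(6 \left(-3\right) + C\right)} = \frac{1}{2 \left(-18 + C\right)}$)
$U{\left(v \right)} \left(-136\right) = \frac{1}{2 \left(-18 - 58\right)} \left(-136\right) = \frac{1}{2 \left(-76\right)} \left(-136\right) = \frac{1}{2} \left(- \frac{1}{76}\right) \left(-136\right) = \left(- \frac{1}{152}\right) \left(-136\right) = \frac{17}{19}$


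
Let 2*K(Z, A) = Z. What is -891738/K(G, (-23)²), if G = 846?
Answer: -99082/47 ≈ -2108.1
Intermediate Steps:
K(Z, A) = Z/2
-891738/K(G, (-23)²) = -891738/((½)*846) = -891738/423 = -891738*1/423 = -99082/47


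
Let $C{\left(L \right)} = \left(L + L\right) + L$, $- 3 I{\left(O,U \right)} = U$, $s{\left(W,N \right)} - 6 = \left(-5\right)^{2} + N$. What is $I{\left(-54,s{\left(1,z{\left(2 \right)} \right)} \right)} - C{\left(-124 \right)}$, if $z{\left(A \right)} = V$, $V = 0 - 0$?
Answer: $\frac{1085}{3} \approx 361.67$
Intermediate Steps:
$V = 0$ ($V = 0 + 0 = 0$)
$z{\left(A \right)} = 0$
$s{\left(W,N \right)} = 31 + N$ ($s{\left(W,N \right)} = 6 + \left(\left(-5\right)^{2} + N\right) = 6 + \left(25 + N\right) = 31 + N$)
$I{\left(O,U \right)} = - \frac{U}{3}$
$C{\left(L \right)} = 3 L$ ($C{\left(L \right)} = 2 L + L = 3 L$)
$I{\left(-54,s{\left(1,z{\left(2 \right)} \right)} \right)} - C{\left(-124 \right)} = - \frac{31 + 0}{3} - 3 \left(-124\right) = \left(- \frac{1}{3}\right) 31 - -372 = - \frac{31}{3} + 372 = \frac{1085}{3}$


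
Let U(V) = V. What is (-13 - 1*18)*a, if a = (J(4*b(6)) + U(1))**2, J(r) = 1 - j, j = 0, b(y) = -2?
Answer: -124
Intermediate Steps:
J(r) = 1 (J(r) = 1 - 1*0 = 1 + 0 = 1)
a = 4 (a = (1 + 1)**2 = 2**2 = 4)
(-13 - 1*18)*a = (-13 - 1*18)*4 = (-13 - 18)*4 = -31*4 = -124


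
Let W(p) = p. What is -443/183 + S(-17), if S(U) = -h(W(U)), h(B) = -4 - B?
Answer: -2822/183 ≈ -15.421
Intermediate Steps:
S(U) = 4 + U (S(U) = -(-4 - U) = 4 + U)
-443/183 + S(-17) = -443/183 + (4 - 17) = -443*1/183 - 13 = -443/183 - 13 = -2822/183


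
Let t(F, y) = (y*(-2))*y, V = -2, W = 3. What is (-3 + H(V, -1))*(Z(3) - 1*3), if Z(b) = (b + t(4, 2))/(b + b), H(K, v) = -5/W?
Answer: 161/9 ≈ 17.889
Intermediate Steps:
t(F, y) = -2*y² (t(F, y) = (-2*y)*y = -2*y²)
H(K, v) = -5/3
Z(b) = (-8 + b)/(2*b) (Z(b) = (b - 2*2²)/(b + b) = (b - 2*4)/((2*b)) = (b - 8)*(1/(2*b)) = (-8 + b)*(1/(2*b)) = (-8 + b)/(2*b))
(-3 + H(V, -1))*(Z(3) - 1*3) = (-3 - 5/3)*((½)*(-8 + 3)/3 - 1*3) = -14*((½)*(⅓)*(-5) - 3)/3 = -14*(-⅚ - 3)/3 = -14/3*(-23/6) = 161/9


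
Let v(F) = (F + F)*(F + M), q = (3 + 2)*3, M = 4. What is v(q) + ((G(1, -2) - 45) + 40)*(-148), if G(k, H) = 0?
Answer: 1310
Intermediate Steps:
q = 15 (q = 5*3 = 15)
v(F) = 2*F*(4 + F) (v(F) = (F + F)*(F + 4) = (2*F)*(4 + F) = 2*F*(4 + F))
v(q) + ((G(1, -2) - 45) + 40)*(-148) = 2*15*(4 + 15) + ((0 - 45) + 40)*(-148) = 2*15*19 + (-45 + 40)*(-148) = 570 - 5*(-148) = 570 + 740 = 1310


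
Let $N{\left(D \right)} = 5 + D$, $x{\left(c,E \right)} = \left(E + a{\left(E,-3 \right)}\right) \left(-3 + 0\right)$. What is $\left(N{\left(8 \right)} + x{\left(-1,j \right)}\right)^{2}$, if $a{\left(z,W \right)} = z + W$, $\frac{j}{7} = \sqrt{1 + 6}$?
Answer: $12832 - 1848 \sqrt{7} \approx 7942.6$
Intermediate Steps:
$j = 7 \sqrt{7}$ ($j = 7 \sqrt{1 + 6} = 7 \sqrt{7} \approx 18.52$)
$a{\left(z,W \right)} = W + z$
$x{\left(c,E \right)} = 9 - 6 E$ ($x{\left(c,E \right)} = \left(E + \left(-3 + E\right)\right) \left(-3 + 0\right) = \left(-3 + 2 E\right) \left(-3\right) = 9 - 6 E$)
$\left(N{\left(8 \right)} + x{\left(-1,j \right)}\right)^{2} = \left(\left(5 + 8\right) + \left(9 - 6 \cdot 7 \sqrt{7}\right)\right)^{2} = \left(13 + \left(9 - 42 \sqrt{7}\right)\right)^{2} = \left(22 - 42 \sqrt{7}\right)^{2}$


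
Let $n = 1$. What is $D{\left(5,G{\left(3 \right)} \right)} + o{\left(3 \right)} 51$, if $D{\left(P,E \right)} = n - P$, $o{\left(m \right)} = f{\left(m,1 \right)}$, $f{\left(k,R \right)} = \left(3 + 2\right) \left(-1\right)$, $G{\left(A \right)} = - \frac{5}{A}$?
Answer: $-259$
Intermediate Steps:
$f{\left(k,R \right)} = -5$ ($f{\left(k,R \right)} = 5 \left(-1\right) = -5$)
$o{\left(m \right)} = -5$
$D{\left(P,E \right)} = 1 - P$
$D{\left(5,G{\left(3 \right)} \right)} + o{\left(3 \right)} 51 = \left(1 - 5\right) - 255 = -4 - 255 = -259$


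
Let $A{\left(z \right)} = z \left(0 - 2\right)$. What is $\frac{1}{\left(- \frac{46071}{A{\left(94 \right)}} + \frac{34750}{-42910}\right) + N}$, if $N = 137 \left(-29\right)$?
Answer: $- \frac{806708}{3008013523} \approx -0.00026819$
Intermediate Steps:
$A{\left(z \right)} = - 2 z$ ($A{\left(z \right)} = z \left(-2\right) = - 2 z$)
$N = -3973$
$\frac{1}{\left(- \frac{46071}{A{\left(94 \right)}} + \frac{34750}{-42910}\right) + N} = \frac{1}{\left(- \frac{46071}{\left(-2\right) 94} + \frac{34750}{-42910}\right) - 3973} = \frac{1}{\left(- \frac{46071}{-188} + 34750 \left(- \frac{1}{42910}\right)\right) - 3973} = \frac{1}{\left(\left(-46071\right) \left(- \frac{1}{188}\right) - \frac{3475}{4291}\right) - 3973} = \frac{1}{\left(\frac{46071}{188} - \frac{3475}{4291}\right) - 3973} = \frac{1}{\frac{197037361}{806708} - 3973} = \frac{1}{- \frac{3008013523}{806708}} = - \frac{806708}{3008013523}$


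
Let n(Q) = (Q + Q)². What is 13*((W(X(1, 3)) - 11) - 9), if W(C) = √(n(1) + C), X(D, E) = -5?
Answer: -260 + 13*I ≈ -260.0 + 13.0*I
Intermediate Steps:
n(Q) = 4*Q² (n(Q) = (2*Q)² = 4*Q²)
W(C) = √(4 + C) (W(C) = √(4*1² + C) = √(4*1 + C) = √(4 + C))
13*((W(X(1, 3)) - 11) - 9) = 13*((√(4 - 5) - 11) - 9) = 13*((√(-1) - 11) - 9) = 13*((I - 11) - 9) = 13*((-11 + I) - 9) = 13*(-20 + I) = -260 + 13*I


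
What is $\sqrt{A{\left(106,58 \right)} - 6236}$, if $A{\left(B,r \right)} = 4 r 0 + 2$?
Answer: $i \sqrt{6234} \approx 78.956 i$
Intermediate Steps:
$A{\left(B,r \right)} = 2$ ($A{\left(B,r \right)} = 0 + 2 = 2$)
$\sqrt{A{\left(106,58 \right)} - 6236} = \sqrt{2 - 6236} = \sqrt{-6234} = i \sqrt{6234}$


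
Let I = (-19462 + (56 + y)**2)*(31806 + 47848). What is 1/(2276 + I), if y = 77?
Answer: -1/141224266 ≈ -7.0809e-9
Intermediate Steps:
I = -141226542 (I = (-19462 + (56 + 77)**2)*(31806 + 47848) = (-19462 + 133**2)*79654 = (-19462 + 17689)*79654 = -1773*79654 = -141226542)
1/(2276 + I) = 1/(2276 - 141226542) = 1/(-141224266) = -1/141224266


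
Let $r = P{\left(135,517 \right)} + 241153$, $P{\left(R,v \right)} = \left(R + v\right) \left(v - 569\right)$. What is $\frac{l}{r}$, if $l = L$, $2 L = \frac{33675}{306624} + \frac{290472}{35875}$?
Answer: $\frac{4298751293}{217120684368000} \approx 1.9799 \cdot 10^{-5}$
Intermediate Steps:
$L = \frac{4298751293}{1047632000}$ ($L = \frac{\frac{33675}{306624} + \frac{290472}{35875}}{2} = \frac{33675 \cdot \frac{1}{306624} + 290472 \cdot \frac{1}{35875}}{2} = \frac{\frac{11225}{102208} + \frac{41496}{5125}}{2} = \frac{1}{2} \cdot \frac{4298751293}{523816000} = \frac{4298751293}{1047632000} \approx 4.1033$)
$P{\left(R,v \right)} = \left(-569 + v\right) \left(R + v\right)$ ($P{\left(R,v \right)} = \left(R + v\right) \left(-569 + v\right) = \left(-569 + v\right) \left(R + v\right)$)
$l = \frac{4298751293}{1047632000} \approx 4.1033$
$r = 207249$ ($r = \left(517^{2} - 76815 - 294173 + 135 \cdot 517\right) + 241153 = \left(267289 - 76815 - 294173 + 69795\right) + 241153 = -33904 + 241153 = 207249$)
$\frac{l}{r} = \frac{4298751293}{1047632000 \cdot 207249} = \frac{4298751293}{1047632000} \cdot \frac{1}{207249} = \frac{4298751293}{217120684368000}$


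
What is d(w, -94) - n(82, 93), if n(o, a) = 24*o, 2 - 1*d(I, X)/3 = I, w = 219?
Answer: -2619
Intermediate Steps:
d(I, X) = 6 - 3*I
d(w, -94) - n(82, 93) = (6 - 3*219) - 24*82 = (6 - 657) - 1*1968 = -651 - 1968 = -2619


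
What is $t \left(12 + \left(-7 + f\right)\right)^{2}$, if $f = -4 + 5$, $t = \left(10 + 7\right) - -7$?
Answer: $864$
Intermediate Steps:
$t = 24$ ($t = 17 + 7 = 24$)
$f = 1$
$t \left(12 + \left(-7 + f\right)\right)^{2} = 24 \left(12 + \left(-7 + 1\right)\right)^{2} = 24 \left(12 - 6\right)^{2} = 24 \cdot 6^{2} = 24 \cdot 36 = 864$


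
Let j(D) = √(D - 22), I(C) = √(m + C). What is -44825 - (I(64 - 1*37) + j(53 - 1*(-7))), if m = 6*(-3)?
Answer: -44828 - √38 ≈ -44834.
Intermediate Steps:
m = -18
I(C) = √(-18 + C)
j(D) = √(-22 + D)
-44825 - (I(64 - 1*37) + j(53 - 1*(-7))) = -44825 - (√(-18 + (64 - 1*37)) + √(-22 + (53 - 1*(-7)))) = -44825 - (√(-18 + (64 - 37)) + √(-22 + (53 + 7))) = -44825 - (√(-18 + 27) + √(-22 + 60)) = -44825 - (√9 + √38) = -44825 - (3 + √38) = -44825 + (-3 - √38) = -44828 - √38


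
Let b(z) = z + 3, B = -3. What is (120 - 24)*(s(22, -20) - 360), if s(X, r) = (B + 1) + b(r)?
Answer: -36384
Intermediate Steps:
b(z) = 3 + z
s(X, r) = 1 + r (s(X, r) = (-3 + 1) + (3 + r) = -2 + (3 + r) = 1 + r)
(120 - 24)*(s(22, -20) - 360) = (120 - 24)*((1 - 20) - 360) = 96*(-19 - 360) = 96*(-379) = -36384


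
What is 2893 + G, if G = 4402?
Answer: 7295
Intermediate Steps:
2893 + G = 2893 + 4402 = 7295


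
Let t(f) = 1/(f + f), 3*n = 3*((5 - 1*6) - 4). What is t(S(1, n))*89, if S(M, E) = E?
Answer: -89/10 ≈ -8.9000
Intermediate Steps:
n = -5 (n = (3*((5 - 1*6) - 4))/3 = (3*((5 - 6) - 4))/3 = (3*(-1 - 4))/3 = (3*(-5))/3 = (1/3)*(-15) = -5)
t(f) = 1/(2*f)
t(S(1, n))*89 = ((1/2)/(-5))*89 = ((1/2)*(-1/5))*89 = -1/10*89 = -89/10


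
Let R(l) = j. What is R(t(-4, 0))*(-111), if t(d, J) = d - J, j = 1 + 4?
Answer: -555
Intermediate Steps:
j = 5
R(l) = 5
R(t(-4, 0))*(-111) = 5*(-111) = -555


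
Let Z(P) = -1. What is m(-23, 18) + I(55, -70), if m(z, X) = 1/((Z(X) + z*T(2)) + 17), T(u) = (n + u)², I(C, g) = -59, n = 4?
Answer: -47909/812 ≈ -59.001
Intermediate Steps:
T(u) = (4 + u)²
m(z, X) = 1/(16 + 36*z) (m(z, X) = 1/((-1 + z*(4 + 2)²) + 17) = 1/((-1 + z*6²) + 17) = 1/((-1 + z*36) + 17) = 1/((-1 + 36*z) + 17) = 1/(16 + 36*z))
m(-23, 18) + I(55, -70) = 1/(4*(4 + 9*(-23))) - 59 = 1/(4*(4 - 207)) - 59 = (¼)/(-203) - 59 = (¼)*(-1/203) - 59 = -1/812 - 59 = -47909/812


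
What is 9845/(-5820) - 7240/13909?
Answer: -35814181/16190076 ≈ -2.2121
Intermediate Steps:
9845/(-5820) - 7240/13909 = 9845*(-1/5820) - 7240*1/13909 = -1969/1164 - 7240/13909 = -35814181/16190076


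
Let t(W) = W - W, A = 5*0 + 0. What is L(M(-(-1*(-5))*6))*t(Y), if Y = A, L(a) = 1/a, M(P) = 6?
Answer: 0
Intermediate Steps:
A = 0 (A = 0 + 0 = 0)
Y = 0
t(W) = 0
L(M(-(-1*(-5))*6))*t(Y) = 0/6 = (⅙)*0 = 0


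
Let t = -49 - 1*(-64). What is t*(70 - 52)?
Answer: 270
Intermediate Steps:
t = 15 (t = -49 + 64 = 15)
t*(70 - 52) = 15*(70 - 52) = 15*18 = 270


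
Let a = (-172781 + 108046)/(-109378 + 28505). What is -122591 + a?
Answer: -9914237208/80873 ≈ -1.2259e+5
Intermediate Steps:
a = 64735/80873 (a = -64735/(-80873) = -64735*(-1/80873) = 64735/80873 ≈ 0.80045)
-122591 + a = -122591 + 64735/80873 = -9914237208/80873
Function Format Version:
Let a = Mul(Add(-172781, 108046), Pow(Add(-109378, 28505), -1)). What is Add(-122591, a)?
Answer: Rational(-9914237208, 80873) ≈ -1.2259e+5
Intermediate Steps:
a = Rational(64735, 80873) (a = Mul(-64735, Pow(-80873, -1)) = Mul(-64735, Rational(-1, 80873)) = Rational(64735, 80873) ≈ 0.80045)
Add(-122591, a) = Add(-122591, Rational(64735, 80873)) = Rational(-9914237208, 80873)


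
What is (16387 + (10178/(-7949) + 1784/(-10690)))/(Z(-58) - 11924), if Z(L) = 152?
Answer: -696179613817/500161731660 ≈ -1.3919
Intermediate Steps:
(16387 + (10178/(-7949) + 1784/(-10690)))/(Z(-58) - 11924) = (16387 + (10178/(-7949) + 1784/(-10690)))/(152 - 11924) = (16387 + (10178*(-1/7949) + 1784*(-1/10690)))/(-11772) = (16387 + (-10178/7949 - 892/5345))*(-1/11772) = (16387 - 61491918/42487405)*(-1/11772) = (696179613817/42487405)*(-1/11772) = -696179613817/500161731660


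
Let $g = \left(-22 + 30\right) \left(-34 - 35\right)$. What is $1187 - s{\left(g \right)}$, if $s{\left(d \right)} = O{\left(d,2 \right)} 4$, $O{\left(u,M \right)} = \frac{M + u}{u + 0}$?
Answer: $\frac{81628}{69} \approx 1183.0$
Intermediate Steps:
$g = -552$ ($g = 8 \left(-69\right) = -552$)
$O{\left(u,M \right)} = \frac{M + u}{u}$
$s{\left(d \right)} = \frac{4 \left(2 + d\right)}{d}$ ($s{\left(d \right)} = \frac{2 + d}{d} 4 = \frac{4 \left(2 + d\right)}{d}$)
$1187 - s{\left(g \right)} = 1187 - \left(4 + \frac{8}{-552}\right) = 1187 - \left(4 + 8 \left(- \frac{1}{552}\right)\right) = 1187 - \left(4 - \frac{1}{69}\right) = 1187 - \frac{275}{69} = \frac{81628}{69}$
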